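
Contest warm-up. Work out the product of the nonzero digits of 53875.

5×3×8×7×5 = 4200

4200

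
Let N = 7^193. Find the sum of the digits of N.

7^193 = 12703451175365897318074344159098934311650015299954263056027602789453769587531267039819879004386369685970332148111933820303327428371904795727910691083938320809766407
Sum of its 164 digits: 736.

736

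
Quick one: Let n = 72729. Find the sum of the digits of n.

7+2+7+2+9 = 27

27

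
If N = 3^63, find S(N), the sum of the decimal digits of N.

3^63 = 1144561273430837494885949696427
Sum of its 31 digits: 153.

153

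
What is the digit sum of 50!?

216

50! = 30414093201713378043612608166064768844377641568960512000000000000
Sum of its 65 digits: 216.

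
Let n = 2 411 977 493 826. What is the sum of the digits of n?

63

2+4+1+1+9+7+7+4+9+3+8+2+6 = 63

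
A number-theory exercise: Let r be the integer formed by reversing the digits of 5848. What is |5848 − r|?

Reverse of 5848 is 8485.
|5848 − 8485| = 2637

2637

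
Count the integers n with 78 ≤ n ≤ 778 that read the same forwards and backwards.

70

The integers in [78, 778] that read the same forwards and backwards: 88, 99, 101, 111, 121, 131, …, 767, 777.
70 qualify.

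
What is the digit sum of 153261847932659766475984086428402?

1+5+3+2+6+1+8+4+7+9+3+2+6+5+9+7+6+6+4+7+5+9+8+4+0+8+6+4+2+8+4+0+2 = 161

161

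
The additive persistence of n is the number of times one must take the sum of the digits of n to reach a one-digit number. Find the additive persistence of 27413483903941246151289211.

27413483903941246151289211 → 100 → 1 (2 steps)

2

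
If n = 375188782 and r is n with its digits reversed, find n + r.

663070355

Reverse of 375188782 is 287881573.
375188782 + 287881573 = 663070355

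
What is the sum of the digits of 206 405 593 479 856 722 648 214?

109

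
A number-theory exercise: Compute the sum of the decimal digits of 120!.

120! = 6689502913449127057588118054090372586752746333138029810295671352301633557244962989366874165271984981308157637893214090552534408589408121859898481114389650005964960521256960000000000000000000000000000
Sum of its 199 digits: 783.

783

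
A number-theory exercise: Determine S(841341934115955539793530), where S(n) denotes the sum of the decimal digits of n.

107

8+4+1+3+4+1+9+3+4+1+1+5+9+5+5+5+3+9+7+9+3+5+3+0 = 107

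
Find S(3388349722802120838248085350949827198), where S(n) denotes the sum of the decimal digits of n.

3+3+8+8+3+4+9+7+2+2+8+0+2+1+2+0+8+3+8+2+4+8+0+8+5+3+5+0+9+4+9+8+2+7+1+9+8 = 173

173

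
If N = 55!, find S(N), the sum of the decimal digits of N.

55! = 12696403353658275925965100847566516959580321051449436762275840000000000000
Sum of its 74 digits: 279.

279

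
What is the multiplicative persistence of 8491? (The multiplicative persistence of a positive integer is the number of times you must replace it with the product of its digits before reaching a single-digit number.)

4

8491 → 288 → 128 → 16 → 6 (4 steps)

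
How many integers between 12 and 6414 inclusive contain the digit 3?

2513

The integers in [12, 6414] that contain the digit 3: 13, 23, 30, 31, 32, 33, …, 6403, 6413.
2513 qualify.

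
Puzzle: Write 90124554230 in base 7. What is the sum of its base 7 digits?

90124554230 in base 7 is 6340241033264.
Digit sum: 6+3+4+0+2+4+1+0+3+3+2+6+4 = 38.

38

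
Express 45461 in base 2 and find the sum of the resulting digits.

45461 in base 2 is 1011000110010101.
Digit sum: 1+0+1+1+0+0+0+1+1+0+0+1+0+1+0+1 = 8.

8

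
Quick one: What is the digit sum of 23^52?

23^52 = 64542751082767918430897798773372060387158551764172664212787858136578721
Sum of its 71 digits: 346.

346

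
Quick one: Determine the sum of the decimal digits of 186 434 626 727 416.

1+8+6+4+3+4+6+2+6+7+2+7+4+1+6 = 67

67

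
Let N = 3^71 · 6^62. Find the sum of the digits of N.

342

3^71 · 6^62 = 13212548937355963404001630759892271404454318303772671502395512099061203889178017792
Sum of its 83 digits: 342.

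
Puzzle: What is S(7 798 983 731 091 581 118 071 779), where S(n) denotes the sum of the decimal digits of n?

7+7+9+8+9+8+3+7+3+1+0+9+1+5+8+1+1+1+8+0+7+1+7+7+9 = 127

127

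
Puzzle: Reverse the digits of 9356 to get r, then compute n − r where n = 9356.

2817

Reverse of 9356 is 6539.
9356 − 6539 = 2817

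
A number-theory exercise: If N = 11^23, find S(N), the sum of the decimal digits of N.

95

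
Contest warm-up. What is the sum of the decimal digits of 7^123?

7^123 = 88523570369346801684435811372718127585670061114702144933569245260093253728999880981421881473709365496343
Sum of its 104 digits: 469.

469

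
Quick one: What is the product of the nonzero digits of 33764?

3×3×7×6×4 = 1512

1512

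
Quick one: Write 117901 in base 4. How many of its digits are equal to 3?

117901 in base 4 is 130302031.
The digit 3 appears 3 times.

3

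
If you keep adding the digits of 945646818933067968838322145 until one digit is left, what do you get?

3

9+4+5+6+4+6+8+1+8+9+3+3+0+6+7+9+6+8+8+3+8+3+2+2+1+4+5 = 138
1+3+8 = 12
1+2 = 3
(Equivalently, 945646818933067968838322145 mod 9 = 3.)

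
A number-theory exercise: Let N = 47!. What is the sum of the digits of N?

225

47! = 258623241511168180642964355153611979969197632389120000000000
Sum of its 60 digits: 225.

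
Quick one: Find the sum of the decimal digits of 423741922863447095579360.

110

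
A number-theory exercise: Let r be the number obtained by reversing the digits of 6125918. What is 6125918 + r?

Reverse of 6125918 is 8195216.
6125918 + 8195216 = 14321134

14321134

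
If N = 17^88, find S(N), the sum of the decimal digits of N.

17^88 = 1903290506131989107938425231177804232857273673377419454612921974633741991360936510281780681016390527054739841
Sum of its 109 digits: 469.

469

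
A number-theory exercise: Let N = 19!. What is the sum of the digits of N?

19! = 121645100408832000
Sum of its 18 digits: 45.

45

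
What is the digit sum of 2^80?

2^80 = 1208925819614629174706176
Sum of its 25 digits: 112.

112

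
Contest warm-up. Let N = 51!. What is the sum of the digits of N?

51! = 1551118753287382280224243016469303211063259720016986112000000000000
Sum of its 67 digits: 198.

198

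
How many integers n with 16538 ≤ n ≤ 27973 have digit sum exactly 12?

304

The integers in [16538, 27973] that have digit sum exactly 12: 17004, 17013, 17022, 17031, 17040, 17103, …, 27210, 27300.
304 qualify.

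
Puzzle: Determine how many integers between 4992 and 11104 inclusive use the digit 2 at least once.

1647

The integers in [4992, 11104] that use the digit 2 at least once: 4992, 5002, 5012, 5020, 5021, 5022, …, 11092, 11102.
1647 qualify.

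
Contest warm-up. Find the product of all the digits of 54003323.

5×4×0×0×3×3×2×3 = 0

0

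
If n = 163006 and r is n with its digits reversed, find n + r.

Reverse of 163006 is 600361.
163006 + 600361 = 763367

763367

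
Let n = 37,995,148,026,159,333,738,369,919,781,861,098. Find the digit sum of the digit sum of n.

First digit sum: 181.
1+8+1 = 10.

10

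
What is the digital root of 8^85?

The digital root of n equals n mod 9 (or 9 when 9 | n), so we need 8^85 mod 9.
8^85 ≡ 8 (mod 9), so the digital root is 8.

8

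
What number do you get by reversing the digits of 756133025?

520331657

Reversing 756133025 gives 520331657.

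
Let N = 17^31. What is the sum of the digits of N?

170

17^31 = 139288917338851014461418017489467720433
Sum of its 39 digits: 170.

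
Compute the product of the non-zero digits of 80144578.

35840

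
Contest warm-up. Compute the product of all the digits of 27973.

2×7×9×7×3 = 2646

2646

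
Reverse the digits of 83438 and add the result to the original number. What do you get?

166876

Reverse of 83438 is 83438.
83438 + 83438 = 166876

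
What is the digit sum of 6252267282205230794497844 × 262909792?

164

6252267282205230794497844 × 262909792 = 1643782290692982529493422910488448
Sum of its 34 digits: 164.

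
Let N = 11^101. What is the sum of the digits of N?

11^101 = 1515867357380449720253017088929860045389076432004231307646112530737048373050753844463412754472043790906011
Sum of its 106 digits: 419.

419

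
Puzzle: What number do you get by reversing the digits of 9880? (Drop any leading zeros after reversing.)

Reversing 9880 gives 889.

889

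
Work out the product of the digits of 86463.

8×6×4×6×3 = 3456

3456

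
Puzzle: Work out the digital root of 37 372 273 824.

3

3+7+3+7+2+2+7+3+8+2+4 = 48
4+8 = 12
1+2 = 3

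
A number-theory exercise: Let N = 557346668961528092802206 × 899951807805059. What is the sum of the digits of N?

157

557346668961528092802206 × 899951807805059 = 501585142306054972566107828149493160154
Sum of its 39 digits: 157.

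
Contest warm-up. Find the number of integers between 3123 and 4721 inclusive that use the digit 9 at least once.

The integers in [3123, 4721] that use the digit 9 at least once: 3129, 3139, 3149, 3159, 3169, 3179, …, 4709, 4719.
385 qualify.

385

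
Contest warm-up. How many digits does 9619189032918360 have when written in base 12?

9619189032918360 in base 12 is 75AA3334051BAA0, which has 15 digits.

15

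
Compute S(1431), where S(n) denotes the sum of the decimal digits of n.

1+4+3+1 = 9

9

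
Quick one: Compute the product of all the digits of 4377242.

9408

4×3×7×7×2×4×2 = 9408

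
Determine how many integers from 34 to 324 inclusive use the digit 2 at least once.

132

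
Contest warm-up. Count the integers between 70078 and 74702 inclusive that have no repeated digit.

The integers in [70078, 74702] that have no repeated digit: 70123, 70124, 70125, 70126, 70128, 70129, …, 74695, 74698.
1596 qualify.

1596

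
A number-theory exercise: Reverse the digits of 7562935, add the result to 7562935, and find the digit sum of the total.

38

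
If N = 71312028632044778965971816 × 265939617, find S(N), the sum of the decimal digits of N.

162

71312028632044778965971816 × 265939617 = 18964693581899022445060200779834472
Sum of its 35 digits: 162.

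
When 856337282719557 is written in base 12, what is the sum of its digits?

856337282719557 in base 12 is 80063A9B409459.
Digit sum: 8+0+0+6+3+10+9+11+4+0+9+4+5+9 = 78.

78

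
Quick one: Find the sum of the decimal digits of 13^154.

751

13^154 = 3525950858900620109463105899171222562671850431367637714145205893940785048238247198985678144023374404975902101139574339606106704430679361478807813893727348338103068614151689
Sum of its 172 digits: 751.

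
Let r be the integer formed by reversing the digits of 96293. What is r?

Reversing 96293 gives 39269.

39269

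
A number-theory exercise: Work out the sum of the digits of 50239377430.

5+0+2+3+9+3+7+7+4+3+0 = 43

43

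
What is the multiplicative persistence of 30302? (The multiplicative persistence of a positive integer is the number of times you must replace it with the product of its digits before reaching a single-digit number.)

30302 → 0 (1 step)

1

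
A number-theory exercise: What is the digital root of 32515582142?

2

3+2+5+1+5+5+8+2+1+4+2 = 38
3+8 = 11
1+1 = 2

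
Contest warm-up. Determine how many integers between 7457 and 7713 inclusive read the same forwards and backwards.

The integers in [7457, 7713] that read the same forwards and backwards: 7557, 7667.
2 qualify.

2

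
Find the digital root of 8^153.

The digital root of n equals n mod 9 (or 9 when 9 | n), so we need 8^153 mod 9.
8^153 ≡ 8 (mod 9), so the digital root is 8.

8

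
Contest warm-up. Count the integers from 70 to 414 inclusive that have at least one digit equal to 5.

The integers in [70, 414] that have at least one digit equal to 5: 75, 85, 95, 105, 115, 125, …, 395, 405.
61 qualify.

61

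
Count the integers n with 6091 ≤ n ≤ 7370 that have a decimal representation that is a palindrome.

13

The integers in [6091, 7370] that have a decimal representation that is a palindrome: 6116, 6226, 6336, 6446, 6556, 6666, …, 7227, 7337.
13 qualify.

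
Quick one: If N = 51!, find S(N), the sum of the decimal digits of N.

51! = 1551118753287382280224243016469303211063259720016986112000000000000
Sum of its 67 digits: 198.

198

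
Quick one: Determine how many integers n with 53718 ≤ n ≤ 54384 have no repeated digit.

275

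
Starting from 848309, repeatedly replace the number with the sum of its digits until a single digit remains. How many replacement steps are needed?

2

848309 → 32 → 5 (2 steps)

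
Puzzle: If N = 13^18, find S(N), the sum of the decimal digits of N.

13^18 = 112455406951957393129
Sum of its 21 digits: 91.

91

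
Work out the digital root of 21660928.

7

2+1+6+6+0+9+2+8 = 34
3+4 = 7
(Equivalently, 21660928 mod 9 = 7.)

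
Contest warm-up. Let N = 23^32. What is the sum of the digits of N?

169

23^32 = 37608910510519071039902074217516707306379521
Sum of its 44 digits: 169.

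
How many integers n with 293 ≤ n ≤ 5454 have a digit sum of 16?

396

The integers in [293, 5454] that have a digit sum of 16: 295, 349, 358, 367, 376, 385, …, 5443, 5452.
396 qualify.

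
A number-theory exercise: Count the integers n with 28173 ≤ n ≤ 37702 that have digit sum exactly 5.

The integers in [28173, 37702] that have digit sum exactly 5: 30002, 30011, 30020, 30101, 30110, 30200, 31001, 31010, 31100, 32000.
10 qualify.

10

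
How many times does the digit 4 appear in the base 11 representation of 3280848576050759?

3280848576050759 in base 11 is 87041A0816A888A.
The digit 4 appears 1 time.

1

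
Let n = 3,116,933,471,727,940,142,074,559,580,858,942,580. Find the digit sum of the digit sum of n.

13

First digit sum: 166.
1+6+6 = 13.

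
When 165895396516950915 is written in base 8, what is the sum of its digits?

66

165895396516950915 in base 8 is 11153017576320771603.
Digit sum: 1+1+1+5+3+0+1+7+5+7+6+3+2+0+7+7+1+6+0+3 = 66.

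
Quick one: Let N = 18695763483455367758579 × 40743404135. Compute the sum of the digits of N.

139

18695763483455367758579 × 40743404135 = 761729047218797434822833310324165
Sum of its 33 digits: 139.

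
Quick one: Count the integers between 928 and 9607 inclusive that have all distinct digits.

4423

The integers in [928, 9607] that have all distinct digits: 928, 930, 931, 932, 934, 935, …, 9605, 9607.
4423 qualify.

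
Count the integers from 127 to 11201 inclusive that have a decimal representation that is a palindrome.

The integers in [127, 11201] that have a decimal representation that is a palindrome: 131, 141, 151, 161, 171, 181, …, 11011, 11111.
189 qualify.

189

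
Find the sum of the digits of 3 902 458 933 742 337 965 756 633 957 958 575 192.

194

3+9+0+2+4+5+8+9+3+3+7+4+2+3+3+7+9+6+5+7+5+6+6+3+3+9+5+7+9+5+8+5+7+5+1+9+2 = 194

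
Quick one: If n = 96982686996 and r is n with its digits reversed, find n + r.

166951315965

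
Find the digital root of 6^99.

9

The digital root of n equals n mod 9 (or 9 when 9 | n), so we need 6^99 mod 9.
6^99 ≡ 0 (mod 9), so the digital root is 9.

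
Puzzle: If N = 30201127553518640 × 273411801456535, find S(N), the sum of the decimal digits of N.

30201127553518640 × 273411801456535 = 8257344690426127017116272312400
Sum of its 31 digits: 107.

107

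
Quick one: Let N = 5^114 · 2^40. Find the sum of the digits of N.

5^114 · 2^40 = 52939559203393771191770156292477622628211975097656250000000000000000000000000000000000000000
Sum of its 92 digits: 241.

241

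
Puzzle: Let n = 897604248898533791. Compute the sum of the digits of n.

101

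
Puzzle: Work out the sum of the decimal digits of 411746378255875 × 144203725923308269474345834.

411746378255875 × 144203725923308269474345834 = 59375361879925014104136364520637492274750
Sum of its 41 digits: 175.

175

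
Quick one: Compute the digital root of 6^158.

The digital root of n equals n mod 9 (or 9 when 9 | n), so we need 6^158 mod 9.
6^158 ≡ 0 (mod 9), so the digital root is 9.

9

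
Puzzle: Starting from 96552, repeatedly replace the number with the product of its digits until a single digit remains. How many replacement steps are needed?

2

96552 → 2700 → 0 (2 steps)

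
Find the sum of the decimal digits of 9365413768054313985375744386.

137

9+3+6+5+4+1+3+7+6+8+0+5+4+3+1+3+9+8+5+3+7+5+7+4+4+3+8+6 = 137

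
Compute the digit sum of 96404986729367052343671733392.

138

9+6+4+0+4+9+8+6+7+2+9+3+6+7+0+5+2+3+4+3+6+7+1+7+3+3+3+9+2 = 138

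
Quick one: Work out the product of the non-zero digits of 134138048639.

1492992

1×3×4×1×3×8×4×8×6×3×9 = 1492992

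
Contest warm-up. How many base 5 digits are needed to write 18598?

7

18598 in base 5 is 1043343, which has 7 digits.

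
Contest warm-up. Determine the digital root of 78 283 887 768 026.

8

7+8+2+8+3+8+8+7+7+6+8+0+2+6 = 80
8+0 = 8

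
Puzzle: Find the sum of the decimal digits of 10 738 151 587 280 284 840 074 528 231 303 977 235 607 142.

173

1+0+7+3+8+1+5+1+5+8+7+2+8+0+2+8+4+8+4+0+0+7+4+5+2+8+2+3+1+3+0+3+9+7+7+2+3+5+6+0+7+1+4+2 = 173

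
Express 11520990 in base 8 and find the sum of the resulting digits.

40

11520990 in base 8 is 53745736.
Digit sum: 5+3+7+4+5+7+3+6 = 40.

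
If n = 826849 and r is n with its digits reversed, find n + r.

1775477

Reverse of 826849 is 948628.
826849 + 948628 = 1775477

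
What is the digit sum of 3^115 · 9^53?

486

3^115 · 9^53 = 2778416139299363012879807394073541900105316880497683964790215807591118587512684646756204117659106898285203
Sum of its 106 digits: 486.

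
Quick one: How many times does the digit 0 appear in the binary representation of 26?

2

26 in base 2 is 11010.
The digit 0 appears 2 times.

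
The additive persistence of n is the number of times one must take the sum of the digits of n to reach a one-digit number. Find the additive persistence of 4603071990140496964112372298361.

4603071990140496964112372298361 → 127 → 10 → 1 (3 steps)

3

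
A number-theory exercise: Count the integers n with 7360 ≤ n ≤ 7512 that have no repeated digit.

The integers in [7360, 7512] that have no repeated digit: 7360, 7361, 7362, 7364, 7365, 7368, …, 7510, 7512.
86 qualify.

86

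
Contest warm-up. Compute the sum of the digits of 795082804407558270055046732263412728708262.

173

7+9+5+0+8+2+8+0+4+4+0+7+5+5+8+2+7+0+0+5+5+0+4+6+7+3+2+2+6+3+4+1+2+7+2+8+7+0+8+2+6+2 = 173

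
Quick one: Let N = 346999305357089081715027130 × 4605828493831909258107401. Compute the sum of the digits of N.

346999305357089081715027130 × 4605828493831909258107401 = 1598219287953560366785676737026121401633445168789130
Sum of its 52 digits: 236.

236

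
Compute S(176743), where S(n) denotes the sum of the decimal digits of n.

1+7+6+7+4+3 = 28

28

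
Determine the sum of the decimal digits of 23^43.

23^43 = 35834136918934220777541995677272642015423987712183913488967
Sum of its 59 digits: 284.

284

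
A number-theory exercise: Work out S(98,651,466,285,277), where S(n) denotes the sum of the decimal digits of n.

76

9+8+6+5+1+4+6+6+2+8+5+2+7+7 = 76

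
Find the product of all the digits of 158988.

23040

1×5×8×9×8×8 = 23040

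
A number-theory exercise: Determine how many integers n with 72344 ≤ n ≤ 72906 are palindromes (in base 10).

The integers in [72344, 72906] that are palindromes (in base 10): 72427, 72527, 72627, 72727, 72827.
5 qualify.

5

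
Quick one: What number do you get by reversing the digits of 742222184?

481222247

Reversing 742222184 gives 481222247.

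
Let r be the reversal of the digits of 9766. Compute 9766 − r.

3087

Reverse of 9766 is 6679.
9766 − 6679 = 3087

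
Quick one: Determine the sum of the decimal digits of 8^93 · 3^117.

8^93 · 3^117 = 64648074234314689625481093985861874807292385197137075508687112624035565098051200984934451989933476502900473463669448816001470415256466489344
Sum of its 140 digits: 639.

639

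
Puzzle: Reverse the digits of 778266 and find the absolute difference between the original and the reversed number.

115389

Reverse of 778266 is 662877.
|778266 − 662877| = 115389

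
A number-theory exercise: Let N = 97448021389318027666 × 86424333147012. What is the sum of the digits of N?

156

97448021389318027666 × 86424333147012 = 8421880265067572386396018661233992
Sum of its 34 digits: 156.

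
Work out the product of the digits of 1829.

144

1×8×2×9 = 144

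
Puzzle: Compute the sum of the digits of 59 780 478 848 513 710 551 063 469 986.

5+9+7+8+0+4+7+8+8+4+8+5+1+3+7+1+0+5+5+1+0+6+3+4+6+9+9+8+6 = 147

147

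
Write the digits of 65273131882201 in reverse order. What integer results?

10228813137256

Reversing 65273131882201 gives 10228813137256.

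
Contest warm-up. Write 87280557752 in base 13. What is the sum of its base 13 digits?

87280557752 in base 13 is 82CC5BC25B.
Digit sum: 8+2+12+12+5+11+12+2+5+11 = 80.

80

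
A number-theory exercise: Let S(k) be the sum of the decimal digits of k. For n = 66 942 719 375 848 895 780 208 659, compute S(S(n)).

11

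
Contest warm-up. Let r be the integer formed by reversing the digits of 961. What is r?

Reversing 961 gives 169.

169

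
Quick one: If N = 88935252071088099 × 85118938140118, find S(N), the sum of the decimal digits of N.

88935252071088099 × 85118938140118 = 7570074219514749141015584255682
Sum of its 31 digits: 129.

129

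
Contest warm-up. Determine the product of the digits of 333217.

3×3×3×2×1×7 = 378

378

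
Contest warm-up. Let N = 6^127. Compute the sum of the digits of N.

450

6^127 = 668665319091271746677508897950407302115067081290302037659288603775909287209809541423693537042497536
Sum of its 99 digits: 450.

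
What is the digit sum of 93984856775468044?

97

9+3+9+8+4+8+5+6+7+7+5+4+6+8+0+4+4 = 97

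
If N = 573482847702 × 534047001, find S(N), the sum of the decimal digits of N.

90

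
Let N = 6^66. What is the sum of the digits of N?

6^66 = 2280250319867037997421842330085227917956272625811456
Sum of its 52 digits: 225.

225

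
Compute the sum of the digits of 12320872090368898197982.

1+2+3+2+0+8+7+2+0+9+0+3+6+8+8+9+8+1+9+7+9+8+2 = 112

112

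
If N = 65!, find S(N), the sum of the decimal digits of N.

65! = 8247650592082470666723170306785496252186258551345437492922123134388955774976000000000000000
Sum of its 91 digits: 351.

351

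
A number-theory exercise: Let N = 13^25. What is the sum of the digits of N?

121

13^25 = 7056410014866816666030739693
Sum of its 28 digits: 121.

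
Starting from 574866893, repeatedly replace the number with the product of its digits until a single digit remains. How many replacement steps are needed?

574866893 → 8709120 → 0 (2 steps)

2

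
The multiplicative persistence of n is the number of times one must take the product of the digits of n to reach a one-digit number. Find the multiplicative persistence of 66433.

3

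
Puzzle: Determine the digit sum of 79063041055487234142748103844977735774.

7+9+0+6+3+0+4+1+0+5+5+4+8+7+2+3+4+1+4+2+7+4+8+1+0+3+8+4+4+9+7+7+7+3+5+7+7+4 = 170

170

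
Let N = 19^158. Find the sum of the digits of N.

883

19^158 = 11042539223094432483797006436935180373713316030425730144764273410662578114208922905199595391818087795077320771424027938649915057187960428874989878572681153423065031910813429161492365943848688270929310041
Sum of its 203 digits: 883.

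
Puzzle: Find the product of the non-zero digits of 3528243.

3×5×2×8×2×4×3 = 5760

5760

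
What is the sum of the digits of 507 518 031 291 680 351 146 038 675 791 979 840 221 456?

179

5+0+7+5+1+8+0+3+1+2+9+1+6+8+0+3+5+1+1+4+6+0+3+8+6+7+5+7+9+1+9+7+9+8+4+0+2+2+1+4+5+6 = 179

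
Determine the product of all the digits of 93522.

9×3×5×2×2 = 540

540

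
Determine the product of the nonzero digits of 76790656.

7×6×7×9×6×5×6 = 476280

476280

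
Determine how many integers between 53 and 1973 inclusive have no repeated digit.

The integers in [53, 1973] that have no repeated digit: 53, 54, 56, 57, 58, 59, …, 1972, 1973.
1183 qualify.

1183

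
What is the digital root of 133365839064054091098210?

1+3+3+3+6+5+8+3+9+0+6+4+0+5+4+0+9+1+0+9+8+2+1+0 = 90
9+0 = 9

9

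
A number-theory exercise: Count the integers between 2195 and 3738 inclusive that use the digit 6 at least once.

452

The integers in [2195, 3738] that use the digit 6 at least once: 2196, 2206, 2216, 2226, 2236, 2246, …, 3726, 3736.
452 qualify.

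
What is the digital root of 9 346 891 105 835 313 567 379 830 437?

5

9+3+4+6+8+9+1+1+0+5+8+3+5+3+1+3+5+6+7+3+7+9+8+3+0+4+3+7 = 131
1+3+1 = 5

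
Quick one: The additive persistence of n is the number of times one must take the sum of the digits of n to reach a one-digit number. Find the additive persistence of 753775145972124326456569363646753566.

753775145972124326456569363646753566 → 175 → 13 → 4 (3 steps)

3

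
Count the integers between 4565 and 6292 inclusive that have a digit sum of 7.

The integers in [4565, 6292] that have a digit sum of 7: 5002, 5011, 5020, 5101, 5110, 5200, 6001, 6010, 6100.
9 qualify.

9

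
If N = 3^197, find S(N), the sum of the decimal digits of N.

423

3^197 = 9837555143550917382917826742065912104786424172347944295354628212558981144492673444236470334963
Sum of its 94 digits: 423.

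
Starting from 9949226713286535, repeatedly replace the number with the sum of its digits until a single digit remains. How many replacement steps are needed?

2

9949226713286535 → 81 → 9 (2 steps)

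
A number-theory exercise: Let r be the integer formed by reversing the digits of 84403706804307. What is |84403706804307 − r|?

14062846073859

Reverse of 84403706804307 is 70340860730448.
|84403706804307 − 70340860730448| = 14062846073859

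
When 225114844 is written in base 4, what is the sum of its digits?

28

225114844 in base 4 is 31122233223130.
Digit sum: 3+1+1+2+2+2+3+3+2+2+3+1+3+0 = 28.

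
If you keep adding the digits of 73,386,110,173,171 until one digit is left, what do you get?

7+3+3+8+6+1+1+0+1+7+3+1+7+1 = 49
4+9 = 13
1+3 = 4
(Equivalently, 73,386,110,173,171 mod 9 = 4.)

4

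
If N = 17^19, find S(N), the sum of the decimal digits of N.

98

17^19 = 239072435685151324847153
Sum of its 24 digits: 98.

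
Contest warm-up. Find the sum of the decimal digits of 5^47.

128

5^47 = 710542735760100185871124267578125
Sum of its 33 digits: 128.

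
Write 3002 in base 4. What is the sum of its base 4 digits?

14

3002 in base 4 is 232322.
Digit sum: 2+3+2+3+2+2 = 14.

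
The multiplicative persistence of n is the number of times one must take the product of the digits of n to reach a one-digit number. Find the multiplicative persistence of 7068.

7068 → 0 (1 step)

1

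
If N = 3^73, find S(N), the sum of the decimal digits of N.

153

3^73 = 67585198634817523235520443624317923
Sum of its 35 digits: 153.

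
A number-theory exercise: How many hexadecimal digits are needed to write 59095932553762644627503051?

22

59095932553762644627503051 in base 16 is 30E20CEC4939701B5737CB, which has 22 digits.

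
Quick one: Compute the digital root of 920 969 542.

1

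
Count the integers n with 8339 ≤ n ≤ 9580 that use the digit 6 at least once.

322

The integers in [8339, 9580] that use the digit 6 at least once: 8346, 8356, 8360, 8361, 8362, 8363, …, 9569, 9576.
322 qualify.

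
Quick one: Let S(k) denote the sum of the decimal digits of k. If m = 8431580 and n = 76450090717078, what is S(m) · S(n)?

1769

S(8431580) = 8+4+3+1+5+8+0 = 29.
S(76450090717078) = 7+6+4+5+0+0+9+0+7+1+7+0+7+8 = 61.
29 · 61 = 1769.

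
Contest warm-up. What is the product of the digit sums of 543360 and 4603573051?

714

S(543360) = 5+4+3+3+6+0 = 21.
S(4603573051) = 4+6+0+3+5+7+3+0+5+1 = 34.
21 · 34 = 714.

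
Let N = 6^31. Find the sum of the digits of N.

6^31 = 1326443518324400147398656
Sum of its 25 digits: 99.

99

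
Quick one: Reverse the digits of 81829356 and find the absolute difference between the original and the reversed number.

Reverse of 81829356 is 65392818.
|81829356 − 65392818| = 16436538

16436538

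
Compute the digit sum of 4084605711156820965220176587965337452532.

170

4+0+8+4+6+0+5+7+1+1+1+5+6+8+2+0+9+6+5+2+2+0+1+7+6+5+8+7+9+6+5+3+3+7+4+5+2+5+3+2 = 170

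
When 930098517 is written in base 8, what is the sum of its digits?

930098517 in base 8 is 6734026525.
Digit sum: 6+7+3+4+0+2+6+5+2+5 = 40.

40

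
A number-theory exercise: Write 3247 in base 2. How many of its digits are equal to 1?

3247 in base 2 is 110010101111.
The digit 1 appears 8 times.

8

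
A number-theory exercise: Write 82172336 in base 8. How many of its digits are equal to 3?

1

82172336 in base 8 is 471354660.
The digit 3 appears 1 time.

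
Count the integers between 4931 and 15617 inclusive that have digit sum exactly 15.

The integers in [4931, 15617] that have digit sum exactly 15: 5019, 5028, 5037, 5046, 5055, 5064, …, 15603, 15612.
629 qualify.

629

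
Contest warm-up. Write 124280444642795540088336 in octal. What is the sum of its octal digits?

124280444642795540088336 in base 8 is 32242406435411546276503020.
Digit sum: 3+2+2+4+2+4+0+6+4+3+5+4+1+1+5+4+6+2+7+6+5+0+3+0+2+0 = 81.

81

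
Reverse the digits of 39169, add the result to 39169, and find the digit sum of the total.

20

Reversal of 39169 is 96193; 39169 + 96193 = 135362.
Digit sum of 135362: 1+3+5+3+6+2 = 20.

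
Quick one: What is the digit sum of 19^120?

631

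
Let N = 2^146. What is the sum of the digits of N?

2^146 = 89202980794122492566142873090593446023921664
Sum of its 44 digits: 193.

193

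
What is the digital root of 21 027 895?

2+1+0+2+7+8+9+5 = 34
3+4 = 7

7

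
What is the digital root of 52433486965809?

5+2+4+3+3+4+8+6+9+6+5+8+0+9 = 72
7+2 = 9

9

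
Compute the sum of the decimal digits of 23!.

23! = 25852016738884976640000
Sum of its 23 digits: 99.

99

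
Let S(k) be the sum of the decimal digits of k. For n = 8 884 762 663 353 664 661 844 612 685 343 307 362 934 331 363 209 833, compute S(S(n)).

First digit sum: 233.
2+3+3 = 8.

8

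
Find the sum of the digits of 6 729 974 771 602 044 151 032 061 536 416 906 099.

152

6+7+2+9+9+7+4+7+7+1+6+0+2+0+4+4+1+5+1+0+3+2+0+6+1+5+3+6+4+1+6+9+0+6+0+9+9 = 152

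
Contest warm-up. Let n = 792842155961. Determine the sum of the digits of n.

7+9+2+8+4+2+1+5+5+9+6+1 = 59

59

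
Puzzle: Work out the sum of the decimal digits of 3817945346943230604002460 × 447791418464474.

3817945346943230604002460 × 447791418464474 = 1709643162527547544743368130451718606040
Sum of its 40 digits: 159.

159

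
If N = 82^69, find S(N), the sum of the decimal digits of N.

487

82^69 = 1130201331156931436053124600653642610835514633948202505142425134472253820700281058109345957011404015559559248951106150795289697452032
Sum of its 133 digits: 487.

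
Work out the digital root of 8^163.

8

The digital root of n equals n mod 9 (or 9 when 9 | n), so we need 8^163 mod 9.
8^163 ≡ 8 (mod 9), so the digital root is 8.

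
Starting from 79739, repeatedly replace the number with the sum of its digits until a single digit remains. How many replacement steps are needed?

79739 → 35 → 8 (2 steps)

2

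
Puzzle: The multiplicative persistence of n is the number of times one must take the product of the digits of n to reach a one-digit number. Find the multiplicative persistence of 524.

2

524 → 40 → 0 (2 steps)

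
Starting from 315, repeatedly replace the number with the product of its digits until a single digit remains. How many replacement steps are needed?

2

315 → 15 → 5 (2 steps)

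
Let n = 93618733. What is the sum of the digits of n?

40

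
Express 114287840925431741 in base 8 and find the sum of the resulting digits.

114287840925431741 in base 8 is 6260202762040333675.
Digit sum: 6+2+6+0+2+0+2+7+6+2+0+4+0+3+3+3+6+7+5 = 64.

64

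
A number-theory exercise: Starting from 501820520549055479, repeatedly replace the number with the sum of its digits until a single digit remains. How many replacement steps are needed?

501820520549055479 → 71 → 8 (2 steps)

2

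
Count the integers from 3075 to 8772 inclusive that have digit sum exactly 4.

2

The integers in [3075, 8772] that have digit sum exactly 4: 3100, 4000.
2 qualify.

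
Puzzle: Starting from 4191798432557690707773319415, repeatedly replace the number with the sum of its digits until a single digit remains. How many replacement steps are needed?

4191798432557690707773319415 → 134 → 8 (2 steps)

2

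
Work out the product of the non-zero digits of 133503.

135

1×3×3×5×3 = 135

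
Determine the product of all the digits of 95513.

675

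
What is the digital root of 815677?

7

8+1+5+6+7+7 = 34
3+4 = 7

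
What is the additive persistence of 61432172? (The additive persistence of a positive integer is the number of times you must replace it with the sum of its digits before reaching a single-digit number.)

61432172 → 26 → 8 (2 steps)

2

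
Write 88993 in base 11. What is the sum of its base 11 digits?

23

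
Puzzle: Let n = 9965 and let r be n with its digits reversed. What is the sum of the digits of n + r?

Reversal of 9965 is 5699; 9965 + 5699 = 15664.
Digit sum of 15664: 1+5+6+6+4 = 22.

22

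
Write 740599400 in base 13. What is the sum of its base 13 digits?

740599400 in base 13 is BA5859C8.
Digit sum: 11+10+5+8+5+9+12+8 = 68.

68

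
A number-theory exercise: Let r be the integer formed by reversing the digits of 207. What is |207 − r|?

Reverse of 207 is 702.
|207 − 702| = 495

495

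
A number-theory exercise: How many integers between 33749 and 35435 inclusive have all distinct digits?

The integers in [33749, 35435] that have all distinct digits: 34012, 34015, 34016, 34017, 34018, 34019, …, 35428, 35429.
480 qualify.

480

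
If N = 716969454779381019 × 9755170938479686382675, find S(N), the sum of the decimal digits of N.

716969454779381019 × 9755170938479686382675 = 6994159589041443402429214093179665445825
Sum of its 40 digits: 183.

183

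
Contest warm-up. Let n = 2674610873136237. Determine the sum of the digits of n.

66

2+6+7+4+6+1+0+8+7+3+1+3+6+2+3+7 = 66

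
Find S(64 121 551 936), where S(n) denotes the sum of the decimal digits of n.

43

6+4+1+2+1+5+5+1+9+3+6 = 43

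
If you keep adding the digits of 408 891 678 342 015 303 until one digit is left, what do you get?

9

4+0+8+8+9+1+6+7+8+3+4+2+0+1+5+3+0+3 = 72
7+2 = 9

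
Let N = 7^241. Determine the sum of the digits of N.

7^241 = 466259446119872377151996360542700947483553721090521612224151282754308452788215813691886581837752306646269515471985947998969804282089615066184816197390243182378999803369523792110975638451497668464327408007
Sum of its 204 digits: 961.

961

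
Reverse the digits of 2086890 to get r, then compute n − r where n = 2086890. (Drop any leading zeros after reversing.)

Reverse of 2086890 is 986802.
2086890 − 986802 = 1100088

1100088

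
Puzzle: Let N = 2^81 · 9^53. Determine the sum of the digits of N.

342

2^81 · 9^53 = 908411553443053608979200753704498579352527170056884958944128920523382980608
Sum of its 75 digits: 342.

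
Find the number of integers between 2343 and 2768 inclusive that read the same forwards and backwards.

The integers in [2343, 2768] that read the same forwards and backwards: 2442, 2552, 2662.
3 qualify.

3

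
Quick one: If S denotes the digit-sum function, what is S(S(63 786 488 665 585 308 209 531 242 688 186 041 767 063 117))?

6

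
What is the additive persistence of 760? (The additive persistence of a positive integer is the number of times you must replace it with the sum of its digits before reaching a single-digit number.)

2

760 → 13 → 4 (2 steps)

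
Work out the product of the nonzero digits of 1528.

80

1×5×2×8 = 80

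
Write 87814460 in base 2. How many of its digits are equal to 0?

11

87814460 in base 2 is 101001110111111000100111100.
The digit 0 appears 11 times.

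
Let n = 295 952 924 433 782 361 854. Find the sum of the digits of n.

2+9+5+9+5+2+9+2+4+4+3+3+7+8+2+3+6+1+8+5+4 = 101

101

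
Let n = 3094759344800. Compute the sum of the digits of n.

3+0+9+4+7+5+9+3+4+4+8+0+0 = 56

56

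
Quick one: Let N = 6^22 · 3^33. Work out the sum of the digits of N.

144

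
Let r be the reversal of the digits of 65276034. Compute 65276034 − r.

22208778

Reverse of 65276034 is 43067256.
65276034 − 43067256 = 22208778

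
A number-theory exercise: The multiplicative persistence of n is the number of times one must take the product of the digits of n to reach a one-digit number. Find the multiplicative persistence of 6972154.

2

6972154 → 15120 → 0 (2 steps)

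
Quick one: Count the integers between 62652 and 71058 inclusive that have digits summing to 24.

578

The integers in [62652, 71058] that have digits summing to 24: 62655, 62664, 62673, 62682, 62691, 62709, …, 70971, 70980.
578 qualify.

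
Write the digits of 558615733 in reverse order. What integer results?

337516855

Reversing 558615733 gives 337516855.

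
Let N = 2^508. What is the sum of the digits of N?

691

2^508 = 837987995621412318723376562387865382967460363787024586107722590232610251879596686050117143635431464230626991136655378178359617675746660621652103062880256
Sum of its 153 digits: 691.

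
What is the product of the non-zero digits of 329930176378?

3×2×9×9×3×1×7×6×3×7×8 = 10287648

10287648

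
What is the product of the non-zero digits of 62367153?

22680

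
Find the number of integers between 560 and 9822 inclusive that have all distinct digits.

The integers in [560, 9822] that have all distinct digits: 560, 561, 562, 563, 564, 567, …, 9820, 9821.
4816 qualify.

4816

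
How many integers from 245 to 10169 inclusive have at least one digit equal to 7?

3423

The integers in [245, 10169] that have at least one digit equal to 7: 247, 257, 267, 270, 271, 272, …, 10157, 10167.
3423 qualify.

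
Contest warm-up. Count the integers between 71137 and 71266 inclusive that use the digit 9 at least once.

22

The integers in [71137, 71266] that use the digit 9 at least once: 71139, 71149, 71159, 71169, 71179, 71189, …, 71249, 71259.
22 qualify.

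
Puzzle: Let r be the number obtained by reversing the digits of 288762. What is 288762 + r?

556644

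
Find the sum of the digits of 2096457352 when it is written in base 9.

48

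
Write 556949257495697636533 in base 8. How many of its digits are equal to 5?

4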